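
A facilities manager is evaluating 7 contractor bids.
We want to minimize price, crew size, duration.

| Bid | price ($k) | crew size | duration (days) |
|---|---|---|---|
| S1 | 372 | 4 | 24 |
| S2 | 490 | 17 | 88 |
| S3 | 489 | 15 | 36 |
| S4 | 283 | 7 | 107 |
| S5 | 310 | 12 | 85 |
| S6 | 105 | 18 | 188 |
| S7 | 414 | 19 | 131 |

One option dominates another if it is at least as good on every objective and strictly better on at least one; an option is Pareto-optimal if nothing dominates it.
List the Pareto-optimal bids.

S1: not dominated (best crew size).
S2: dominated by S1 (price 372≤490, crew size 4≤17, duration 24≤88).
S3: dominated by S1 (price 372≤489, crew size 4≤15, duration 24≤36).
S4: not dominated.
S5: not dominated.
S6: not dominated (best price).
S7: dominated by S1 (price 372≤414, crew size 4≤19, duration 24≤131).

S1, S4, S5, S6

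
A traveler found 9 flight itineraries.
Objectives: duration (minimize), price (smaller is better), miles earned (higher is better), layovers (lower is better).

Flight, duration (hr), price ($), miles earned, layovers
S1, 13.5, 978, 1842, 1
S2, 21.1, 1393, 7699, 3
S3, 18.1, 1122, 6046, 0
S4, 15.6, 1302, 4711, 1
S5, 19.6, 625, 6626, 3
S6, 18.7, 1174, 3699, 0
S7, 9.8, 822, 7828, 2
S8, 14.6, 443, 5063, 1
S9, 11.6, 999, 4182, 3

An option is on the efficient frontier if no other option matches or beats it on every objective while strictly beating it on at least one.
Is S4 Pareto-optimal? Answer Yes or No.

S8 vs S4: duration 14.6≤15.6, price 443≤1302, miles earned 5063≥4711, layovers 1≤1 — S8 is at least as good on every objective and strictly better on at least one, so S8 dominates S4.

No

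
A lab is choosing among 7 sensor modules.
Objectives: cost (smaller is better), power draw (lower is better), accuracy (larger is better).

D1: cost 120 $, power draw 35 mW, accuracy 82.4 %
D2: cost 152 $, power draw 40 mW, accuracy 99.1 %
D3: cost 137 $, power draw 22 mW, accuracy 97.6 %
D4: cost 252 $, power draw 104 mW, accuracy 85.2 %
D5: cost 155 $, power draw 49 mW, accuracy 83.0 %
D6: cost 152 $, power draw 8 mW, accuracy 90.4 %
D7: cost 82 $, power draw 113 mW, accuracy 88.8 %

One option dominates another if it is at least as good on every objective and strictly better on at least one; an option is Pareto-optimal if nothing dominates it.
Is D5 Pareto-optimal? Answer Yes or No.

No

D2 vs D5: cost 152≤155, power draw 40≤49, accuracy 99.1≥83.0 — D2 is at least as good on every objective and strictly better on at least one, so D2 dominates D5.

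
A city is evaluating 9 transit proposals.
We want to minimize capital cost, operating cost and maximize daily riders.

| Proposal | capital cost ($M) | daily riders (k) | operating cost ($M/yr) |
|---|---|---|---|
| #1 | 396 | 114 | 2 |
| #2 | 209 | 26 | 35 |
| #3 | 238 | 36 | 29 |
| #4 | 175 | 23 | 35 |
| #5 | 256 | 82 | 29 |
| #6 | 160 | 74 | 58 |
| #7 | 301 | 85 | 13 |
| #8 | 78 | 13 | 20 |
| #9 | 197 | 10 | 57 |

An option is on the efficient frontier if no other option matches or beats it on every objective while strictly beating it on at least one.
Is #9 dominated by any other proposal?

#4 vs #9: capital cost 175≤197, daily riders 23≥10, operating cost 35≤57 — #4 is at least as good on every objective and strictly better on at least one, so #4 dominates #9.

Yes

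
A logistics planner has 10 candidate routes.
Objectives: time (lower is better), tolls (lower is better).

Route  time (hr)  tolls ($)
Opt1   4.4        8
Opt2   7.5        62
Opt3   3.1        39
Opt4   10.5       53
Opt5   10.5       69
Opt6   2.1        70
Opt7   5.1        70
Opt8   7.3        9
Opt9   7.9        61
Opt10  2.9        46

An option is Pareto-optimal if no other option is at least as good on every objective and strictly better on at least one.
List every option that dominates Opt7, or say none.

Opt1, Opt3, Opt6, Opt10

Opt1: time 4.4≤5.1, tolls 8≤70 — dominates Opt7.
Opt3: time 3.1≤5.1, tolls 39≤70 — dominates Opt7.
Opt6: time 2.1≤5.1, tolls 70≤70 — dominates Opt7.
Opt10: time 2.9≤5.1, tolls 46≤70 — dominates Opt7.
Others (Opt2, Opt4, Opt5, Opt8, Opt9) are each worse than Opt7 on at least one objective.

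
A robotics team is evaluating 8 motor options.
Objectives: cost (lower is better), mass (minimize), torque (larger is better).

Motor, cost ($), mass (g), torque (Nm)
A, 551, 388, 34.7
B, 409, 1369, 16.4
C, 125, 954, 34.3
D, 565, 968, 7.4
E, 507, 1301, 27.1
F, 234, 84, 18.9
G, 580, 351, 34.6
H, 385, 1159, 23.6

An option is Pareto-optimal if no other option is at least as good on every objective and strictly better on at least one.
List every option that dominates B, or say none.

C, F, H

C: cost 125≤409, mass 954≤1369, torque 34.3≥16.4 — dominates B.
F: cost 234≤409, mass 84≤1369, torque 18.9≥16.4 — dominates B.
H: cost 385≤409, mass 1159≤1369, torque 23.6≥16.4 — dominates B.
Others (A, D, E, G) are each worse than B on at least one objective.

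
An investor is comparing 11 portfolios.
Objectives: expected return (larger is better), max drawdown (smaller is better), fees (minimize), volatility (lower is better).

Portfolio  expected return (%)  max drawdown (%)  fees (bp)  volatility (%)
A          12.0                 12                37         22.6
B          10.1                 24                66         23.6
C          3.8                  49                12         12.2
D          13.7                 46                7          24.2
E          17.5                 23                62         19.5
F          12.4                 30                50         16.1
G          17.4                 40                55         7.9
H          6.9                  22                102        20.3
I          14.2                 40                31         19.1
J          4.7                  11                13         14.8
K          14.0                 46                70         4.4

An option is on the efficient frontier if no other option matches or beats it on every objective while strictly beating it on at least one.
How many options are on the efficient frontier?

10

A: not dominated.
B: dominated by A (expected return 12.0≥10.1, max drawdown 12≤24, fees 37≤66, volatility 22.6≤23.6).
C: not dominated.
D: not dominated (best fees).
E: not dominated (best expected return).
F: not dominated.
G: not dominated.
H: not dominated.
I: not dominated.
J: not dominated (best max drawdown).
K: not dominated (best volatility).
Pareto-optimal: A, C, D, E, F, G, H, I, J, K → 10.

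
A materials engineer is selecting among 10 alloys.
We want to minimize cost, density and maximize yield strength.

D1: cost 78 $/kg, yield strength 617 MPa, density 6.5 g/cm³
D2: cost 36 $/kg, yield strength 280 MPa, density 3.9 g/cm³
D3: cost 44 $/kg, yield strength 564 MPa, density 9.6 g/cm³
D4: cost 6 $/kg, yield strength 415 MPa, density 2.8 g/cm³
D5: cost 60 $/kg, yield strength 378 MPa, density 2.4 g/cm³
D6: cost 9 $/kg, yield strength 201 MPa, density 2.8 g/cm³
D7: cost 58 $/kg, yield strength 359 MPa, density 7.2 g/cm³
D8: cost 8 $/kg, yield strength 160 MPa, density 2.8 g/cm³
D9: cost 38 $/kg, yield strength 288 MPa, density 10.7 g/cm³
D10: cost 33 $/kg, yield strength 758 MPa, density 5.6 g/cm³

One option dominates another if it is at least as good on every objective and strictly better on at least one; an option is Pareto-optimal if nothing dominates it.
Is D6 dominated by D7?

No

D7 vs D6: D7 is worse on cost (58 vs 9), so it does not dominate D6.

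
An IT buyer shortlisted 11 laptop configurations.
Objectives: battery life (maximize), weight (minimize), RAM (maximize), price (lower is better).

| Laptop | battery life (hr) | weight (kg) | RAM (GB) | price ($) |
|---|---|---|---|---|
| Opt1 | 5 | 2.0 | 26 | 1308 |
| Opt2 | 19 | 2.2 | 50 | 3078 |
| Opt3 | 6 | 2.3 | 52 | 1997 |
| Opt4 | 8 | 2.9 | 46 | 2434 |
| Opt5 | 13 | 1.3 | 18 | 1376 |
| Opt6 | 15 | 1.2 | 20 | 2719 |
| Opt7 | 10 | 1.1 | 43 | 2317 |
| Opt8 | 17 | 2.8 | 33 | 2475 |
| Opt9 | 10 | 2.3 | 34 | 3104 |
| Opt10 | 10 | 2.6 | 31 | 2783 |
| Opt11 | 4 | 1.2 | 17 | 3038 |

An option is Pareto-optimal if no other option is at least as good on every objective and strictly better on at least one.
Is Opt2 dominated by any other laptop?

Opt1: worse on battery life (5 vs 19).
Opt3: worse on battery life (6 vs 19).
Opt4: worse on battery life (8 vs 19).
Opt5: worse on battery life (13 vs 19).
Opt6: worse on battery life (15 vs 19).
Opt7: worse on battery life (10 vs 19).
Opt8: worse on battery life (17 vs 19).
Opt9: worse on battery life (10 vs 19).
Opt10: worse on battery life (10 vs 19).
Opt11: worse on battery life (4 vs 19).
No option is at least as good as Opt2 on every objective and strictly better on one.

No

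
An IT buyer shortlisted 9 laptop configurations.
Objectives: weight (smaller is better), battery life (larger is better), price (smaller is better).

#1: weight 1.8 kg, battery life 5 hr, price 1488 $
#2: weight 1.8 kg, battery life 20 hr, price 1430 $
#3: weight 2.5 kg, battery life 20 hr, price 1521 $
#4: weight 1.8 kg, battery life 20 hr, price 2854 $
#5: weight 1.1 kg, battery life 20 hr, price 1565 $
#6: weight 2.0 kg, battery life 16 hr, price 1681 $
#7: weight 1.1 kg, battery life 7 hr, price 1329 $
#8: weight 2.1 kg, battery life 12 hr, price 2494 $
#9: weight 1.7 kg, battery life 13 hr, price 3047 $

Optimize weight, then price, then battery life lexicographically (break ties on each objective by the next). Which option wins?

#7

First minimize weight: best is 1.1, kept {#5, #7}.
Then minimize price: best is 1329, kept {#7}.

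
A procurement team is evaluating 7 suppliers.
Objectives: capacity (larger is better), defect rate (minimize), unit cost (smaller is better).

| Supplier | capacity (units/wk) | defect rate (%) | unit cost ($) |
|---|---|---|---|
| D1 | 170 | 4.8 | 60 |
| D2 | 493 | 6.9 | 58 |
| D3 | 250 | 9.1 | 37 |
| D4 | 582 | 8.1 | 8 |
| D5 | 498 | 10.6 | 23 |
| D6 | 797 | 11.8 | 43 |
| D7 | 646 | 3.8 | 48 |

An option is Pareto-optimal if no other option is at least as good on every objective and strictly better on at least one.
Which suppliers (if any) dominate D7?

D1: worse on capacity (170 vs 646).
D2: worse on capacity (493 vs 646).
D3: worse on capacity (250 vs 646).
D4: worse on capacity (582 vs 646).
D5: worse on capacity (498 vs 646).
D6: worse on defect rate (11.8 vs 3.8).
No option dominates D7.

none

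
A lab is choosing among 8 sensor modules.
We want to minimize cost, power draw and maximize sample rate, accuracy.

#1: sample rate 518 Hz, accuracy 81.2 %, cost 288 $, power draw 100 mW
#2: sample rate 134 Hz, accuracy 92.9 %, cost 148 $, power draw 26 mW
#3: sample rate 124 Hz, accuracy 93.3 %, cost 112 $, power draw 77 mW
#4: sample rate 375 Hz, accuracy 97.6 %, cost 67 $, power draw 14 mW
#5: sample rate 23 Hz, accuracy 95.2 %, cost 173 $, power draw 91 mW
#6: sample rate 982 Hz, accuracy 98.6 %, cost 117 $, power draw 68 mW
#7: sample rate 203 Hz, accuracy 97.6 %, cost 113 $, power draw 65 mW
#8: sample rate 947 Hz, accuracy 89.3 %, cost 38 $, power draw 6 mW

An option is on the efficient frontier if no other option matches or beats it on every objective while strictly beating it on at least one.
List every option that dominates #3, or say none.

#4: sample rate 375≥124, accuracy 97.6≥93.3, cost 67≤112, power draw 14≤77 — dominates #3.
Others (#1, #2, #5, #6, #7, #8) are each worse than #3 on at least one objective.

#4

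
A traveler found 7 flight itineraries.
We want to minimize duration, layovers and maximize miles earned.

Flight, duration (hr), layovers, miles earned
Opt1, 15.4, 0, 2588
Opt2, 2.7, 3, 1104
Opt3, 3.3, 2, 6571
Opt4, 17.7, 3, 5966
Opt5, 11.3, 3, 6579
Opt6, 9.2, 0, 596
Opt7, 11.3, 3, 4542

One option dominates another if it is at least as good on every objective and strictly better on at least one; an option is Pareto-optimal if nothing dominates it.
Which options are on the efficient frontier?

Opt1, Opt2, Opt3, Opt5, Opt6

Opt1: not dominated.
Opt2: not dominated (best duration).
Opt3: not dominated.
Opt4: dominated by Opt3 (duration 3.3≤17.7, layovers 2≤3, miles earned 6571≥5966).
Opt5: not dominated (best miles earned).
Opt6: not dominated.
Opt7: dominated by Opt3 (duration 3.3≤11.3, layovers 2≤3, miles earned 6571≥4542).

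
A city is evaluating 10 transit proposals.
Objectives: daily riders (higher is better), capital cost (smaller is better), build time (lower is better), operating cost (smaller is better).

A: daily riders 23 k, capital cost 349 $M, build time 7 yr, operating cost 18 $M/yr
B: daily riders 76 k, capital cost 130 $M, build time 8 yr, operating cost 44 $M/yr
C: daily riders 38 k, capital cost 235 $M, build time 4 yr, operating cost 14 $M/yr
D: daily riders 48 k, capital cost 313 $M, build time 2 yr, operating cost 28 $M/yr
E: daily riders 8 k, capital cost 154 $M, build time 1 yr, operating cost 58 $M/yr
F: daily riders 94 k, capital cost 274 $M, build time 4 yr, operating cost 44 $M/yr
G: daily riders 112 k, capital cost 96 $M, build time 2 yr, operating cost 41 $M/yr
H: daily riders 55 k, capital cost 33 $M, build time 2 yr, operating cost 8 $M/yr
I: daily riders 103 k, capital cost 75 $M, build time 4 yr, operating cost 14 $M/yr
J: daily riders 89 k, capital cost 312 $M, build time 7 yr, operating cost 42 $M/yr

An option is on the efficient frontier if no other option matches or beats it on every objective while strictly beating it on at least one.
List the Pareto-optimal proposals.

E, G, H, I

A: dominated by C (daily riders 38≥23, capital cost 235≤349, build time 4≤7, operating cost 14≤18).
B: dominated by G (daily riders 112≥76, capital cost 96≤130, build time 2≤8, operating cost 41≤44).
C: dominated by H (daily riders 55≥38, capital cost 33≤235, build time 2≤4, operating cost 8≤14).
D: dominated by H (daily riders 55≥48, capital cost 33≤313, build time 2≤2, operating cost 8≤28).
E: not dominated (best build time).
F: dominated by G (daily riders 112≥94, capital cost 96≤274, build time 2≤4, operating cost 41≤44).
G: not dominated (best daily riders).
H: not dominated (best capital cost).
I: not dominated.
J: dominated by G (daily riders 112≥89, capital cost 96≤312, build time 2≤7, operating cost 41≤42).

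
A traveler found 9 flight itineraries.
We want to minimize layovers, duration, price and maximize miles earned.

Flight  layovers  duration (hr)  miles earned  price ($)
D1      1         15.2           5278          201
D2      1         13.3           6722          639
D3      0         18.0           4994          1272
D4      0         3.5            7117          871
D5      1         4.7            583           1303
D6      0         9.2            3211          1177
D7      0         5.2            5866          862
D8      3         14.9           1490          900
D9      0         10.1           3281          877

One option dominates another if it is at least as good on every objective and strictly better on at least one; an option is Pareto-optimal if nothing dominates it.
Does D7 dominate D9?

D7 vs D9: layovers 0≤0, duration 5.2≤10.1, miles earned 5866≥3281, price 862≤877 — D7 is at least as good on every objective with at least one strict improvement.

Yes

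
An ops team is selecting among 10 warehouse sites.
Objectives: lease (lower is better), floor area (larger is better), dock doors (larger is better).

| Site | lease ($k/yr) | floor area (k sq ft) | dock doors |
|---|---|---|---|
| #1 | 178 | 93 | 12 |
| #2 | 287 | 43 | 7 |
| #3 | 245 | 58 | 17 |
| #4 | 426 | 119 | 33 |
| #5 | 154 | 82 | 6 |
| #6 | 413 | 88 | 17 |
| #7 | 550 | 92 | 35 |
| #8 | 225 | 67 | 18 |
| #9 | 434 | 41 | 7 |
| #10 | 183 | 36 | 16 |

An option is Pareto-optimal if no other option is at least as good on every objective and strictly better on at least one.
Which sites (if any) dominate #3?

#8

#8: lease 225≤245, floor area 67≥58, dock doors 18≥17 — dominates #3.
Others (#1, #2, #4, #5, #6, #7, #9, #10) are each worse than #3 on at least one objective.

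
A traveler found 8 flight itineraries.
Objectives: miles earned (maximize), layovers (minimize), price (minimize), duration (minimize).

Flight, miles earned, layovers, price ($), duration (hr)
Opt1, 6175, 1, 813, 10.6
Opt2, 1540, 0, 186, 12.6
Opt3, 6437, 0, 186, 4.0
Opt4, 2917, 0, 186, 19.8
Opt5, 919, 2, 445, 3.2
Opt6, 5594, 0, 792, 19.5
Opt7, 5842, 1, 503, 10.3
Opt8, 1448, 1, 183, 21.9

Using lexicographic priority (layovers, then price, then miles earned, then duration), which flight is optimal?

Opt3

First minimize layovers: best is 0, kept {Opt2, Opt3, Opt4, Opt6}.
Then minimize price: best is 186, kept {Opt2, Opt3, Opt4}.
Then maximize miles earned: best is 6437, kept {Opt3}.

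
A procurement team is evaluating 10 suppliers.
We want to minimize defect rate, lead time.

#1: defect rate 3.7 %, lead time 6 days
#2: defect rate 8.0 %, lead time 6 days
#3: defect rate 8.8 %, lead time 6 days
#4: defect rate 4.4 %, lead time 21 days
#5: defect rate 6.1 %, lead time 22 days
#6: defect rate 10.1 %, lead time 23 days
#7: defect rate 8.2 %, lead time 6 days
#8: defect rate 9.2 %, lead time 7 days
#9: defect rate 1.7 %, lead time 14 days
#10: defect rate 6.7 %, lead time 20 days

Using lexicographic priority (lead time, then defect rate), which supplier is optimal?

#1

First minimize lead time: best is 6, kept {#1, #2, #3, #7}.
Then minimize defect rate: best is 3.7, kept {#1}.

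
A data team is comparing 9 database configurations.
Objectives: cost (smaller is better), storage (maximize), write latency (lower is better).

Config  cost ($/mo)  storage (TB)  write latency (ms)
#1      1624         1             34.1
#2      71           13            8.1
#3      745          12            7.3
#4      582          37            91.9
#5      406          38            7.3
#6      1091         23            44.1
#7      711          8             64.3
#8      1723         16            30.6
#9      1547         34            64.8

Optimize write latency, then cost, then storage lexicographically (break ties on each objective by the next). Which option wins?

First minimize write latency: best is 7.3, kept {#3, #5}.
Then minimize cost: best is 406, kept {#5}.

#5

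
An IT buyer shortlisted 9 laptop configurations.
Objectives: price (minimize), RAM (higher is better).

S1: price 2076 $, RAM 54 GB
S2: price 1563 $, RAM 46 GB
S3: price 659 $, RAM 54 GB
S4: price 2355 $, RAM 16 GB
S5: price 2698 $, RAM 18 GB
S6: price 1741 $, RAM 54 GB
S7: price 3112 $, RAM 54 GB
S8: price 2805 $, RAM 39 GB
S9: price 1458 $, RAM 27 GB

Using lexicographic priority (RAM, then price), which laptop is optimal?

S3

First maximize RAM: best is 54, kept {S1, S3, S6, S7}.
Then minimize price: best is 659, kept {S3}.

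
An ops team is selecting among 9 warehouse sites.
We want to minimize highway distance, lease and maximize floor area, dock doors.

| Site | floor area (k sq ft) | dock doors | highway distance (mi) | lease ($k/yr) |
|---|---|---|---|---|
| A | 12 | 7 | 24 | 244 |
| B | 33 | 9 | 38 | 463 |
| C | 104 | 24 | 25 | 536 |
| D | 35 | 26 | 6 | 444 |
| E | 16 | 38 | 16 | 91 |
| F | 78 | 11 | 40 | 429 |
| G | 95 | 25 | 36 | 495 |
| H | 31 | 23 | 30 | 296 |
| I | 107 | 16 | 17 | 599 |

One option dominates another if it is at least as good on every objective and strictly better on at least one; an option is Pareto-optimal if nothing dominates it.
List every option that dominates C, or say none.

none

A: worse on floor area (12 vs 104).
B: worse on floor area (33 vs 104).
D: worse on floor area (35 vs 104).
E: worse on floor area (16 vs 104).
F: worse on floor area (78 vs 104).
G: worse on floor area (95 vs 104).
H: worse on floor area (31 vs 104).
I: worse on dock doors (16 vs 24).
No option dominates C.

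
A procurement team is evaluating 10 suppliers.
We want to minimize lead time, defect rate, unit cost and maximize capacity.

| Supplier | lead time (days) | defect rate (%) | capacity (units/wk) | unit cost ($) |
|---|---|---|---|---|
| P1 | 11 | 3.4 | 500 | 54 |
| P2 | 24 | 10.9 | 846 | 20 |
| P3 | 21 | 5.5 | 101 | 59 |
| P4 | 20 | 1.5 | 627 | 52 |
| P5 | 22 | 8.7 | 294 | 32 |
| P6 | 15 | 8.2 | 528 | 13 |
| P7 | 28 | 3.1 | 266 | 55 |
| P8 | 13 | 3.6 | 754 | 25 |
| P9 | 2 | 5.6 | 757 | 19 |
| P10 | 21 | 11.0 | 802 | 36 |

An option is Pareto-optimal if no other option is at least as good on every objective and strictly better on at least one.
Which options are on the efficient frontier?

P1: not dominated.
P2: not dominated (best capacity).
P3: dominated by P1 (lead time 11≤21, defect rate 3.4≤5.5, capacity 500≥101, unit cost 54≤59).
P4: not dominated (best defect rate).
P5: dominated by P6 (lead time 15≤22, defect rate 8.2≤8.7, capacity 528≥294, unit cost 13≤32).
P6: not dominated (best unit cost).
P7: dominated by P4 (lead time 20≤28, defect rate 1.5≤3.1, capacity 627≥266, unit cost 52≤55).
P8: not dominated.
P9: not dominated (best lead time).
P10: not dominated.

P1, P2, P4, P6, P8, P9, P10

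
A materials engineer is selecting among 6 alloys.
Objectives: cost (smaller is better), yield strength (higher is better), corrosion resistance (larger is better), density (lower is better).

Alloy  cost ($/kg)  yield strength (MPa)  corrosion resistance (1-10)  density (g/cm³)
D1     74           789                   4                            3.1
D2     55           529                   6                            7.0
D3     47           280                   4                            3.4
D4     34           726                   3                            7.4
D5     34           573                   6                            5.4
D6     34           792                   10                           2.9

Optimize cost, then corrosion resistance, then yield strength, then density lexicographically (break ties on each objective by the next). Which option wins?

First minimize cost: best is 34, kept {D4, D5, D6}.
Then maximize corrosion resistance: best is 10, kept {D6}.

D6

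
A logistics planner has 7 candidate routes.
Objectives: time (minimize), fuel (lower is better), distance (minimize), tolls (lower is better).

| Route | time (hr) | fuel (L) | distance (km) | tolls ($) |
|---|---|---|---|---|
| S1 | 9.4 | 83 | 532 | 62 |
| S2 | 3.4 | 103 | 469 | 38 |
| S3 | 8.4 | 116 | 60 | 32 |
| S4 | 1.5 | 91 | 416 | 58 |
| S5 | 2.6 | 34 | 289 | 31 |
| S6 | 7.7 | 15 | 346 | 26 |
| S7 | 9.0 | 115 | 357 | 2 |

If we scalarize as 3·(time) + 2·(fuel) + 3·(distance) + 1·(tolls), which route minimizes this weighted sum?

S3

S1: 3·9.4 + 2·83 + 3·532 + 1·62 = 1852.2
S2: 3·3.4 + 2·103 + 3·469 + 1·38 = 1661.2
S3: 3·8.4 + 2·116 + 3·60 + 1·32 = 469.2
S4: 3·1.5 + 2·91 + 3·416 + 1·58 = 1492.5
S5: 3·2.6 + 2·34 + 3·289 + 1·31 = 973.8
S6: 3·7.7 + 2·15 + 3·346 + 1·26 = 1117.1
S7: 3·9.0 + 2·115 + 3·357 + 1·2 = 1330.0
Lowest: S3 at 469.2.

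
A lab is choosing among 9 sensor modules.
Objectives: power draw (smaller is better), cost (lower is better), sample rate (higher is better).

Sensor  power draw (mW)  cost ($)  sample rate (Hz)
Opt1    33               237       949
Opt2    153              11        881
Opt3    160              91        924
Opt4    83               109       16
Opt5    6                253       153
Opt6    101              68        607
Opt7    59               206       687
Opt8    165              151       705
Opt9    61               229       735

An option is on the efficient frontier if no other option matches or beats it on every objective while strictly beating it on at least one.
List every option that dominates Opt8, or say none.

Opt2, Opt3

Opt2: power draw 153≤165, cost 11≤151, sample rate 881≥705 — dominates Opt8.
Opt3: power draw 160≤165, cost 91≤151, sample rate 924≥705 — dominates Opt8.
Others (Opt1, Opt4, Opt5, Opt6, Opt7, Opt9) are each worse than Opt8 on at least one objective.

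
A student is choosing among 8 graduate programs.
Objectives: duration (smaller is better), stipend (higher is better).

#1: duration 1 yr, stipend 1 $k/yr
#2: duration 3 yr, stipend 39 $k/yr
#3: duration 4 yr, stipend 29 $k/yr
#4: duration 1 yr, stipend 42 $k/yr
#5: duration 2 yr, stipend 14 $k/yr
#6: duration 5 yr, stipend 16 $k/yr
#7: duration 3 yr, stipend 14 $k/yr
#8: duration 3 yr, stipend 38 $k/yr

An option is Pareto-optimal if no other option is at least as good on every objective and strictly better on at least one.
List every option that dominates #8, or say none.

#2: duration 3≤3, stipend 39≥38 — dominates #8.
#4: duration 1≤3, stipend 42≥38 — dominates #8.
Others (#1, #3, #5, #6, #7) are each worse than #8 on at least one objective.

#2, #4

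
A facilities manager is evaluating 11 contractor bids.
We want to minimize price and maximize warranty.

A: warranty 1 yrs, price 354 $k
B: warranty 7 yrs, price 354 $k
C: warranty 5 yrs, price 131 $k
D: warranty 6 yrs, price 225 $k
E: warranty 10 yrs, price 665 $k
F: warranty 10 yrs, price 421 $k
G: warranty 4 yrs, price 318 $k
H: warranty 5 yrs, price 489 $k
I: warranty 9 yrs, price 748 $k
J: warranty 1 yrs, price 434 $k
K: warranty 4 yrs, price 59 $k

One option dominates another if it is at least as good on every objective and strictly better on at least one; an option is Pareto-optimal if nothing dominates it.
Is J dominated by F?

F vs J: warranty 10≥1, price 421≤434 — F is at least as good on every objective with at least one strict improvement.

Yes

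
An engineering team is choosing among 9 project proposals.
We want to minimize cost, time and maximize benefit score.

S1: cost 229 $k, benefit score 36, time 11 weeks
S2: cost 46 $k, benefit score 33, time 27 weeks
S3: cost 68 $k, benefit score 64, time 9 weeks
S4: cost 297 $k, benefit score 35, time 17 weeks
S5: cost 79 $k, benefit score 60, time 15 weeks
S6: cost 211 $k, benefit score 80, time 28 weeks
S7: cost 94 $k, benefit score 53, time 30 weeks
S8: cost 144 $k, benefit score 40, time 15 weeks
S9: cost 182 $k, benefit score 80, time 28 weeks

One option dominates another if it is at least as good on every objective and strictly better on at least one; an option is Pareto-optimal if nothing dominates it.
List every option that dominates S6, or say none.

S9: cost 182≤211, benefit score 80≥80, time 28≤28 — dominates S6.
Others (S1, S2, S3, S4, S5, S7, S8) are each worse than S6 on at least one objective.

S9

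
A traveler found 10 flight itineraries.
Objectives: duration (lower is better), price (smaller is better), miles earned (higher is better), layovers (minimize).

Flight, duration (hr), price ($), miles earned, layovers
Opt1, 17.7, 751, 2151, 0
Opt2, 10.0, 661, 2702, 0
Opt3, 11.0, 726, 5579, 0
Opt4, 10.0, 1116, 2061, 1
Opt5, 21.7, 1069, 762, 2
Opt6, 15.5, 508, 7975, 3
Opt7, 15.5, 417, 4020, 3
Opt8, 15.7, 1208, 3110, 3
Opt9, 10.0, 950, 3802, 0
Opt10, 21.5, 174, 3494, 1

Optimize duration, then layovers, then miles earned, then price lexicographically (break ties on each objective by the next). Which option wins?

First minimize duration: best is 10.0, kept {Opt2, Opt4, Opt9}.
Then minimize layovers: best is 0, kept {Opt2, Opt9}.
Then maximize miles earned: best is 3802, kept {Opt9}.

Opt9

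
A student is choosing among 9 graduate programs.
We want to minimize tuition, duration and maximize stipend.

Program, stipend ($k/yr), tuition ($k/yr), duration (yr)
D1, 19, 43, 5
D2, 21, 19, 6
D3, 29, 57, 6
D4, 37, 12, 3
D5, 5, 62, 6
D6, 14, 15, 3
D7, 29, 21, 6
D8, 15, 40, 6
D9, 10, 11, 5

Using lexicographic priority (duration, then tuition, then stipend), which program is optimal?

D4

First minimize duration: best is 3, kept {D4, D6}.
Then minimize tuition: best is 12, kept {D4}.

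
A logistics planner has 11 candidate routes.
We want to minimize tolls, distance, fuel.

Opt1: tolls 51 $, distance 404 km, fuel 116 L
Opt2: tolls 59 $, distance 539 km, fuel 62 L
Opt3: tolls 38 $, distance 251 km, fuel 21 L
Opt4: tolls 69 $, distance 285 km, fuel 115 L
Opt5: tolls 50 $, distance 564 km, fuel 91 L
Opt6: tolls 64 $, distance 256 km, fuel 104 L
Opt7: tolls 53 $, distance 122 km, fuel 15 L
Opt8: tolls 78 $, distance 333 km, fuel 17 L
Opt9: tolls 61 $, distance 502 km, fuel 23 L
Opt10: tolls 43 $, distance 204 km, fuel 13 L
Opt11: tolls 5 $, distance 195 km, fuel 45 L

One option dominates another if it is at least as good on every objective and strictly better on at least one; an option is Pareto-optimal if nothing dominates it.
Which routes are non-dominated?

Opt3, Opt7, Opt10, Opt11

Opt1: dominated by Opt3 (tolls 38≤51, distance 251≤404, fuel 21≤116).
Opt2: dominated by Opt3 (tolls 38≤59, distance 251≤539, fuel 21≤62).
Opt3: not dominated.
Opt4: dominated by Opt3 (tolls 38≤69, distance 251≤285, fuel 21≤115).
Opt5: dominated by Opt3 (tolls 38≤50, distance 251≤564, fuel 21≤91).
Opt6: dominated by Opt3 (tolls 38≤64, distance 251≤256, fuel 21≤104).
Opt7: not dominated (best distance).
Opt8: dominated by Opt7 (tolls 53≤78, distance 122≤333, fuel 15≤17).
Opt9: dominated by Opt3 (tolls 38≤61, distance 251≤502, fuel 21≤23).
Opt10: not dominated (best fuel).
Opt11: not dominated (best tolls).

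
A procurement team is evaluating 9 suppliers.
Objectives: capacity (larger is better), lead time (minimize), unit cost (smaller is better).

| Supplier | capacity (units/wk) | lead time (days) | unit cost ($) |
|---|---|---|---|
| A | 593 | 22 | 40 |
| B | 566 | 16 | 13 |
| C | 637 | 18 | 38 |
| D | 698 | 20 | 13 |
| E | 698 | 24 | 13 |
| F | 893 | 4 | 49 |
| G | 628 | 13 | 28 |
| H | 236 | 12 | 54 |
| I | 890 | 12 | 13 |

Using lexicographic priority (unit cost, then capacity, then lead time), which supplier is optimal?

First minimize unit cost: best is 13, kept {B, D, E, I}.
Then maximize capacity: best is 890, kept {I}.

I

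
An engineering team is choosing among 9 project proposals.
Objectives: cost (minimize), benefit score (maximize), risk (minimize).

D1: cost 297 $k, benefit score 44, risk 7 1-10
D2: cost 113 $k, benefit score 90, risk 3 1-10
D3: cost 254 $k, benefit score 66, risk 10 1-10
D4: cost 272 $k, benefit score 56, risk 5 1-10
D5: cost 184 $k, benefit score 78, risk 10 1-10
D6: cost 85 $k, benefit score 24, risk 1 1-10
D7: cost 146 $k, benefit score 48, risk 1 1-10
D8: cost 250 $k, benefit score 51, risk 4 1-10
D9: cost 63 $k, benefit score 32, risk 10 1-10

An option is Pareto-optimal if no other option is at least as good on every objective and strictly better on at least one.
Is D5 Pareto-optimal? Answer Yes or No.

D2 vs D5: cost 113≤184, benefit score 90≥78, risk 3≤10 — D2 is at least as good on every objective and strictly better on at least one, so D2 dominates D5.

No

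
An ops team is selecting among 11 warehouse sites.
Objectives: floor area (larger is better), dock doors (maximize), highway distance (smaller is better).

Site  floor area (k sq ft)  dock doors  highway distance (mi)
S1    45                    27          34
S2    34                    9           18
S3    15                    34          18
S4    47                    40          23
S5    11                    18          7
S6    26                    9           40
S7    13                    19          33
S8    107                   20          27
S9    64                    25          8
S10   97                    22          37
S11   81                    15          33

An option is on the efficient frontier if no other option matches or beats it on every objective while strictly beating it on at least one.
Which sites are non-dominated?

S1: dominated by S4 (floor area 47≥45, dock doors 40≥27, highway distance 23≤34).
S2: dominated by S9 (floor area 64≥34, dock doors 25≥9, highway distance 8≤18).
S3: not dominated.
S4: not dominated (best dock doors).
S5: not dominated (best highway distance).
S6: dominated by S1 (floor area 45≥26, dock doors 27≥9, highway distance 34≤40).
S7: dominated by S3 (floor area 15≥13, dock doors 34≥19, highway distance 18≤33).
S8: not dominated (best floor area).
S9: not dominated.
S10: not dominated.
S11: dominated by S8 (floor area 107≥81, dock doors 20≥15, highway distance 27≤33).

S3, S4, S5, S8, S9, S10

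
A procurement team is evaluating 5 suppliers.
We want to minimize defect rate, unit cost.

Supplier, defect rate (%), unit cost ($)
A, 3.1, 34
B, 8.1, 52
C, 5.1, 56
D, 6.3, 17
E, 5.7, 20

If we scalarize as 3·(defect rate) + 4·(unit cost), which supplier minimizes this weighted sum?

A: 3·3.1 + 4·34 = 145.3
B: 3·8.1 + 4·52 = 232.3
C: 3·5.1 + 4·56 = 239.3
D: 3·6.3 + 4·17 = 86.9
E: 3·5.7 + 4·20 = 97.1
Lowest: D at 86.9.

D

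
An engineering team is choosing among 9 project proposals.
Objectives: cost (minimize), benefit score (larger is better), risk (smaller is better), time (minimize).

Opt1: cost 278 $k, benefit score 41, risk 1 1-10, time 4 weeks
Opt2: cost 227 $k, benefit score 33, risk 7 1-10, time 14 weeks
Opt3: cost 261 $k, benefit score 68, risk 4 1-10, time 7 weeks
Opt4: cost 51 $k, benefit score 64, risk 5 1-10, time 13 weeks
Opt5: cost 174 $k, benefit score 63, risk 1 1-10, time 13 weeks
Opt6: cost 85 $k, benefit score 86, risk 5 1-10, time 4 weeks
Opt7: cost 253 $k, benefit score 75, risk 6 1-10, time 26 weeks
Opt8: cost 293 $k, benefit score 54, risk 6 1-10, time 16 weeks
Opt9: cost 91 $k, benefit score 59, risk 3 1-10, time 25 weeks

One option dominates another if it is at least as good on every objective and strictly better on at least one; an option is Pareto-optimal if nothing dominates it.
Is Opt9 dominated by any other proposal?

No

Opt1: worse on cost (278 vs 91).
Opt2: worse on cost (227 vs 91).
Opt3: worse on cost (261 vs 91).
Opt4: worse on risk (5 vs 3).
Opt5: worse on cost (174 vs 91).
Opt6: worse on risk (5 vs 3).
Opt7: worse on cost (253 vs 91).
Opt8: worse on cost (293 vs 91).
No option is at least as good as Opt9 on every objective and strictly better on one.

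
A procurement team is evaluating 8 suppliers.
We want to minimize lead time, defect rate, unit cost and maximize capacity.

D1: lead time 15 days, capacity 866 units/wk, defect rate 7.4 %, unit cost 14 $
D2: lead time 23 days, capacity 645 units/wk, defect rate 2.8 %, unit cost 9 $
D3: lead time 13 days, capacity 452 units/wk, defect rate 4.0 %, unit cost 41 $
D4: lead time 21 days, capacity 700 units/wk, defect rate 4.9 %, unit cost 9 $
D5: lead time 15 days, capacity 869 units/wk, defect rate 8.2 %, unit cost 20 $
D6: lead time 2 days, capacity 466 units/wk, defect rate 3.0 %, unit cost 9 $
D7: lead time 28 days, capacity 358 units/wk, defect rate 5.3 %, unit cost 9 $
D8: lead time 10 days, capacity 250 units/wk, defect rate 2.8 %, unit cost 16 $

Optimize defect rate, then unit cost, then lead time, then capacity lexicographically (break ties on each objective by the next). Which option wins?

D2

First minimize defect rate: best is 2.8, kept {D2, D8}.
Then minimize unit cost: best is 9, kept {D2}.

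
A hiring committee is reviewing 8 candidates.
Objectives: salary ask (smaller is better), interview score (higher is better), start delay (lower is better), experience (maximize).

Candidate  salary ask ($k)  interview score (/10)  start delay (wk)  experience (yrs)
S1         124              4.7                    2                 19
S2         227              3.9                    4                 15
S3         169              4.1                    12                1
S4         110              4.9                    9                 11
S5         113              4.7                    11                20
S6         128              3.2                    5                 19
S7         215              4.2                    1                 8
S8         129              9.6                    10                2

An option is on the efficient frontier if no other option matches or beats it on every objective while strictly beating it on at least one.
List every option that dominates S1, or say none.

S2: worse on salary ask (227 vs 124).
S3: worse on salary ask (169 vs 124).
S4: worse on start delay (9 vs 2).
S5: worse on start delay (11 vs 2).
S6: worse on salary ask (128 vs 124).
S7: worse on salary ask (215 vs 124).
S8: worse on salary ask (129 vs 124).
No option dominates S1.

none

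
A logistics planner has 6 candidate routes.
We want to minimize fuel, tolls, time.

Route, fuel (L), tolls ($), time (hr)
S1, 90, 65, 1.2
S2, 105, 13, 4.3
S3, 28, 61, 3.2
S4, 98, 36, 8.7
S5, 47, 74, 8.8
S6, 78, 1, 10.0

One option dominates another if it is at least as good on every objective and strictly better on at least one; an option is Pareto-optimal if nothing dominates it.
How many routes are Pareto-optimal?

S1: not dominated (best time).
S2: not dominated.
S3: not dominated (best fuel).
S4: not dominated.
S5: dominated by S3 (fuel 28≤47, tolls 61≤74, time 3.2≤8.8).
S6: not dominated (best tolls).
Pareto-optimal: S1, S2, S3, S4, S6 → 5.

5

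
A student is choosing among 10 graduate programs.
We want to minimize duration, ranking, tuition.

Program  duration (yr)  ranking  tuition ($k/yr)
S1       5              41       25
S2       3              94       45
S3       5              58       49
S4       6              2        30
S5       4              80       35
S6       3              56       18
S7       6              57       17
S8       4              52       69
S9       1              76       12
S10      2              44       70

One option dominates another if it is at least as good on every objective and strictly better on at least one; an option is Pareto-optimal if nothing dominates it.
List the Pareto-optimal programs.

S1, S4, S6, S7, S8, S9, S10

S1: not dominated.
S2: dominated by S6 (duration 3≤3, ranking 56≤94, tuition 18≤45).
S3: dominated by S1 (duration 5≤5, ranking 41≤58, tuition 25≤49).
S4: not dominated (best ranking).
S5: dominated by S6 (duration 3≤4, ranking 56≤80, tuition 18≤35).
S6: not dominated.
S7: not dominated.
S8: not dominated.
S9: not dominated (best duration).
S10: not dominated.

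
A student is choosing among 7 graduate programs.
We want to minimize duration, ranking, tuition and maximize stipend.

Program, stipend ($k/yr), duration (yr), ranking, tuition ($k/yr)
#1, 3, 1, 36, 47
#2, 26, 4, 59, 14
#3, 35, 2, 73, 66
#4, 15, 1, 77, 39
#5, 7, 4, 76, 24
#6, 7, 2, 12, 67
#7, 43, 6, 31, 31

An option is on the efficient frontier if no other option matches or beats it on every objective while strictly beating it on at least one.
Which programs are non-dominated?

#1: not dominated.
#2: not dominated (best tuition).
#3: not dominated.
#4: not dominated.
#5: dominated by #2 (stipend 26≥7, duration 4≤4, ranking 59≤76, tuition 14≤24).
#6: not dominated (best ranking).
#7: not dominated (best stipend).

#1, #2, #3, #4, #6, #7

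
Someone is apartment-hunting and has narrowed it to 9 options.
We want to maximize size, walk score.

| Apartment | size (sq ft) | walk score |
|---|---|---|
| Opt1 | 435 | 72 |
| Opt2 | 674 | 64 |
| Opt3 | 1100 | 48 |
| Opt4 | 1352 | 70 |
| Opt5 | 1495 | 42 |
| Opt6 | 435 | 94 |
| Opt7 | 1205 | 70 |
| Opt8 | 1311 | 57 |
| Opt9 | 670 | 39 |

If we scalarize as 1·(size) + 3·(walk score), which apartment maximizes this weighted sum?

Opt5

Opt1: 1·435 + 3·72 = 651
Opt2: 1·674 + 3·64 = 866
Opt3: 1·1100 + 3·48 = 1244
Opt4: 1·1352 + 3·70 = 1562
Opt5: 1·1495 + 3·42 = 1621
Opt6: 1·435 + 3·94 = 717
Opt7: 1·1205 + 3·70 = 1415
Opt8: 1·1311 + 3·57 = 1482
Opt9: 1·670 + 3·39 = 787
Highest: Opt5 at 1621.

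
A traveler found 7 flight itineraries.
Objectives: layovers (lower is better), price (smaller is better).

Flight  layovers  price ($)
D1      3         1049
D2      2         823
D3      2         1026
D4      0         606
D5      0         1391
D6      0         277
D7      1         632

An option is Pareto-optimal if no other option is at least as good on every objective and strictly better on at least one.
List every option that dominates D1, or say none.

D2, D3, D4, D6, D7

D2: layovers 2≤3, price 823≤1049 — dominates D1.
D3: layovers 2≤3, price 1026≤1049 — dominates D1.
D4: layovers 0≤3, price 606≤1049 — dominates D1.
D6: layovers 0≤3, price 277≤1049 — dominates D1.
D7: layovers 1≤3, price 632≤1049 — dominates D1.
Others (D5) are each worse than D1 on at least one objective.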